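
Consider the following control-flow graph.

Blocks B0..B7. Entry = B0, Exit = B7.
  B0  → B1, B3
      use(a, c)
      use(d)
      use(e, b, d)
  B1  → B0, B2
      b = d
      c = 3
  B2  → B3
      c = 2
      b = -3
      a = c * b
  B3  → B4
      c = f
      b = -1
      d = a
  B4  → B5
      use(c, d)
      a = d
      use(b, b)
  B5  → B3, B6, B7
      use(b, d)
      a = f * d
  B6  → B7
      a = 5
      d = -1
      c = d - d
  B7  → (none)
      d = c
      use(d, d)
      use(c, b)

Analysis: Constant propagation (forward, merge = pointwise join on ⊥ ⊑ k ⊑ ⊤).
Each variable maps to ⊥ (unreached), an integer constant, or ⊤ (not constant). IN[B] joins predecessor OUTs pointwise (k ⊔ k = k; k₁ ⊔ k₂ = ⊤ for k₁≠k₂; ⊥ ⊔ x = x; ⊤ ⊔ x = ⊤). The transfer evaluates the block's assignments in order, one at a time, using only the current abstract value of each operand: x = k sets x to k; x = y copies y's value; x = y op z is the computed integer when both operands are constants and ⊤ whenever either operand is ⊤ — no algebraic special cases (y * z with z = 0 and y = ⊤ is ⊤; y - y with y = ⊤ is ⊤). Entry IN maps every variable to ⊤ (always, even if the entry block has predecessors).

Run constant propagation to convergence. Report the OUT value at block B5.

Answer: {a: ⊤, b: -1, c: ⊤, d: ⊤, e: ⊤, f: ⊤}

Derivation:
Fixpoint table:
  B0:   IN=(all ⊤)   OUT=(all ⊤)
  B1:   IN=(all ⊤)   OUT={c:3; rest ⊤}
  B2:   IN={c:3; rest ⊤}   OUT={a:-6, b:-3, c:2; rest ⊤}
  B3:   IN=(all ⊤)   OUT={b:-1; rest ⊤}
  B4:   IN={b:-1; rest ⊤}   OUT={b:-1; rest ⊤}
  B5:   IN={b:-1; rest ⊤}   OUT={b:-1; rest ⊤}
  B6:   IN={b:-1; rest ⊤}   OUT={a:5, b:-1, c:0, d:-1; rest ⊤}
  B7:   IN={b:-1; rest ⊤}   OUT={b:-1; rest ⊤}

Merge at B5: IN[B5] = OUT[B4] = {a: ⊤, b: -1, c: ⊤, d: ⊤, e: ⊤, f: ⊤}
Applying B5's transfer function to that IN value gives OUT[B5] (row B5 above).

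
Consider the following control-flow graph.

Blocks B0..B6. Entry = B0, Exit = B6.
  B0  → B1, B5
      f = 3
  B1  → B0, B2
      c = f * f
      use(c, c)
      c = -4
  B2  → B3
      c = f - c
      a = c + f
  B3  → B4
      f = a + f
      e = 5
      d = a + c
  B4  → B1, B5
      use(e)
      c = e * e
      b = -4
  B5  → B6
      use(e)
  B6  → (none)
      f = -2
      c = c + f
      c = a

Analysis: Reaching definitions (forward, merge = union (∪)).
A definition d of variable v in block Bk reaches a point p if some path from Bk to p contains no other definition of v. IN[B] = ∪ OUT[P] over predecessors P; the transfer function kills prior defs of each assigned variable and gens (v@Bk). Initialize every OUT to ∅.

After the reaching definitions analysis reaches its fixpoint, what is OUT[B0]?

Fixpoint table:
  B0:   IN={a@B2, b@B4, c@B1, d@B3, e@B3, f@B0, f@B3}   OUT={a@B2, b@B4, c@B1, d@B3, e@B3, f@B0}
  B1:   IN={a@B2, b@B4, c@B1, c@B4, d@B3, e@B3, f@B0, f@B3}   OUT={a@B2, b@B4, c@B1, d@B3, e@B3, f@B0, f@B3}
  B2:   IN={a@B2, b@B4, c@B1, d@B3, e@B3, f@B0, f@B3}   OUT={a@B2, b@B4, c@B2, d@B3, e@B3, f@B0, f@B3}
  B3:   IN={a@B2, b@B4, c@B2, d@B3, e@B3, f@B0, f@B3}   OUT={a@B2, b@B4, c@B2, d@B3, e@B3, f@B3}
  B4:   IN={a@B2, b@B4, c@B2, d@B3, e@B3, f@B3}   OUT={a@B2, b@B4, c@B4, d@B3, e@B3, f@B3}
  B5:   IN={a@B2, b@B4, c@B1, c@B4, d@B3, e@B3, f@B0, f@B3}   OUT={a@B2, b@B4, c@B1, c@B4, d@B3, e@B3, f@B0, f@B3}
  B6:   IN={a@B2, b@B4, c@B1, c@B4, d@B3, e@B3, f@B0, f@B3}   OUT={a@B2, b@B4, c@B6, d@B3, e@B3, f@B6}

Merge at B0 (entry node, so the boundary value {} is joined with the incoming edge(s)): IN[B0] = {} ⊔ OUT[B1] = {a@B2, b@B4, c@B1, d@B3, e@B3, f@B0, f@B3}
Applying B0's transfer function to that IN value gives OUT[B0] (row B0 above).

Answer: {a@B2, b@B4, c@B1, d@B3, e@B3, f@B0}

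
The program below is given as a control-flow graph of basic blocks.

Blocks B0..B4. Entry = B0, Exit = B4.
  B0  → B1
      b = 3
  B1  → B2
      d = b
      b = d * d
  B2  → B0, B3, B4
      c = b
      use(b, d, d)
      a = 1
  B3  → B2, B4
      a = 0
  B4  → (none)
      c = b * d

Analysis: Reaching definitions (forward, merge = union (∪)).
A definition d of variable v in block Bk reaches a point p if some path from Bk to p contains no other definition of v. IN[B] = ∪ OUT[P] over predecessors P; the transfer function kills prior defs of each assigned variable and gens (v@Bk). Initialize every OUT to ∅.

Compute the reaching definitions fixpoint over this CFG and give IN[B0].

Answer: {a@B2, b@B1, c@B2, d@B1}

Derivation:
Fixpoint table:
  B0:   IN={a@B2, b@B1, c@B2, d@B1}   OUT={a@B2, b@B0, c@B2, d@B1}
  B1:   IN={a@B2, b@B0, c@B2, d@B1}   OUT={a@B2, b@B1, c@B2, d@B1}
  B2:   IN={a@B2, a@B3, b@B1, c@B2, d@B1}   OUT={a@B2, b@B1, c@B2, d@B1}
  B3:   IN={a@B2, b@B1, c@B2, d@B1}   OUT={a@B3, b@B1, c@B2, d@B1}
  B4:   IN={a@B2, a@B3, b@B1, c@B2, d@B1}   OUT={a@B2, a@B3, b@B1, c@B4, d@B1}

Merge at B0 (entry node, so the boundary value {} is joined with the incoming edge(s)): IN[B0] = {} ⊔ OUT[B2] = {a@B2, b@B1, c@B2, d@B1}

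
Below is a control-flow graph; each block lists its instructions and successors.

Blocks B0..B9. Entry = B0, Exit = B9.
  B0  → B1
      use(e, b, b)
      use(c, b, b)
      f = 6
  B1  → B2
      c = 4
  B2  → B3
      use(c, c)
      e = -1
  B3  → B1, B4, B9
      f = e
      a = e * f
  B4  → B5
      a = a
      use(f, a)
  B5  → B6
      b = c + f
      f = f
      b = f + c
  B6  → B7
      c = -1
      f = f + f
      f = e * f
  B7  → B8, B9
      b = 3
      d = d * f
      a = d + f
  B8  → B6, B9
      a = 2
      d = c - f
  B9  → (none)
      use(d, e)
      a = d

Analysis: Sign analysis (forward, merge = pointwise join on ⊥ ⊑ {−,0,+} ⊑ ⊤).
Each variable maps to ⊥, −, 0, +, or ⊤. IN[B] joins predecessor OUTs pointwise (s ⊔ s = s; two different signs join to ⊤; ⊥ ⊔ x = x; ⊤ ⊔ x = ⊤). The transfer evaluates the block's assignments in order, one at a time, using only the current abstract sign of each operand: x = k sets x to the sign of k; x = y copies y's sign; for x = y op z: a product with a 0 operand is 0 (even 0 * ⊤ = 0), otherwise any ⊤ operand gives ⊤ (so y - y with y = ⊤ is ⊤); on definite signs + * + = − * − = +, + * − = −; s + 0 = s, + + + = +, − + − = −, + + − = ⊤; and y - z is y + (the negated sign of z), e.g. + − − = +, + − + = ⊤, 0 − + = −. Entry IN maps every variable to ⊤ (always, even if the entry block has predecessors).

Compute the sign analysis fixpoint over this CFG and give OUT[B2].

Per-block solution:
  B0:  IN=(all ⊤)  OUT={f:+; rest ⊤}
  B1:  IN=(all ⊤)  OUT={c:+; rest ⊤}
  B2:  IN={c:+; rest ⊤}  OUT={c:+, e:-; rest ⊤}
  B3:  IN={c:+, e:-; rest ⊤}  OUT={a:+, c:+, e:-, f:-; rest ⊤}
  B4:  IN={a:+, c:+, e:-, f:-; rest ⊤}  OUT={a:+, c:+, e:-, f:-; rest ⊤}
  B5:  IN={a:+, c:+, e:-, f:-; rest ⊤}  OUT={a:+, c:+, e:-, f:-; rest ⊤}
  B6:  IN={a:+, e:-; rest ⊤}  OUT={a:+, c:-, e:-; rest ⊤}
  B7:  IN={a:+, c:-, e:-; rest ⊤}  OUT={b:+, c:-, e:-; rest ⊤}
  B8:  IN={b:+, c:-, e:-; rest ⊤}  OUT={a:+, b:+, c:-, e:-; rest ⊤}
  B9:  IN={e:-; rest ⊤}  OUT={e:-; rest ⊤}

Merge at B2: IN[B2] = OUT[B1] = {a: ⊤, b: ⊤, c: +, d: ⊤, e: ⊤, f: ⊤}
Applying B2's transfer function to that IN value gives OUT[B2] (row B2 above).

Answer: {a: ⊤, b: ⊤, c: +, d: ⊤, e: -, f: ⊤}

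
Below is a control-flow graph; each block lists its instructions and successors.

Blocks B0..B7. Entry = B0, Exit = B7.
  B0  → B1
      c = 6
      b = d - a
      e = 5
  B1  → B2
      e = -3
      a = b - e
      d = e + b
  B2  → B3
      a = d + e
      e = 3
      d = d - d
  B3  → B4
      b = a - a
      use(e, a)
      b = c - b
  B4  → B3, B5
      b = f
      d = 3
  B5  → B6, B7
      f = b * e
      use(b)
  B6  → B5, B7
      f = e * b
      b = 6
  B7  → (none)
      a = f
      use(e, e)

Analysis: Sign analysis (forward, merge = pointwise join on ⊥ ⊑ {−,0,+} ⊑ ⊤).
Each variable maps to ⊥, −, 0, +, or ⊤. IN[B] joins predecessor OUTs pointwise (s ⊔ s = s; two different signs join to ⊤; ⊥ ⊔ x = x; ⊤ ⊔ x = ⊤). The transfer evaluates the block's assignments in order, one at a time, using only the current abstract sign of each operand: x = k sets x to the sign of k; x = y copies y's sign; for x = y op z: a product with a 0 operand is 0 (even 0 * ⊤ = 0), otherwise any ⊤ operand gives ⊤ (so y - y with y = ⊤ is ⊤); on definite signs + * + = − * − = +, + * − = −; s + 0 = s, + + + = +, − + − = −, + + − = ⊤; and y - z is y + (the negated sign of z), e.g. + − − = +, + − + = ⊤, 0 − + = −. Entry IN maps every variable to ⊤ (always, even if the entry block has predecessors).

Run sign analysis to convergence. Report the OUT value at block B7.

Fixpoint table:
  B0:  IN=(all ⊤)  OUT={c:+, e:+; rest ⊤}
  B1:  IN={c:+, e:+; rest ⊤}  OUT={c:+, e:-; rest ⊤}
  B2:  IN={c:+, e:-; rest ⊤}  OUT={c:+, e:+; rest ⊤}
  B3:  IN={c:+, e:+; rest ⊤}  OUT={c:+, e:+; rest ⊤}
  B4:  IN={c:+, e:+; rest ⊤}  OUT={c:+, d:+, e:+; rest ⊤}
  B5:  IN={c:+, d:+, e:+; rest ⊤}  OUT={c:+, d:+, e:+; rest ⊤}
  B6:  IN={c:+, d:+, e:+; rest ⊤}  OUT={b:+, c:+, d:+, e:+; rest ⊤}
  B7:  IN={c:+, d:+, e:+; rest ⊤}  OUT={c:+, d:+, e:+; rest ⊤}

Merge at B7: IN[B7] = OUT[B5] ⊔ OUT[B6] = {a: ⊤, b: ⊤, c: +, d: +, e: +, f: ⊤}
Applying B7's transfer function to that IN value gives OUT[B7] (row B7 above).

Answer: {a: ⊤, b: ⊤, c: +, d: +, e: +, f: ⊤}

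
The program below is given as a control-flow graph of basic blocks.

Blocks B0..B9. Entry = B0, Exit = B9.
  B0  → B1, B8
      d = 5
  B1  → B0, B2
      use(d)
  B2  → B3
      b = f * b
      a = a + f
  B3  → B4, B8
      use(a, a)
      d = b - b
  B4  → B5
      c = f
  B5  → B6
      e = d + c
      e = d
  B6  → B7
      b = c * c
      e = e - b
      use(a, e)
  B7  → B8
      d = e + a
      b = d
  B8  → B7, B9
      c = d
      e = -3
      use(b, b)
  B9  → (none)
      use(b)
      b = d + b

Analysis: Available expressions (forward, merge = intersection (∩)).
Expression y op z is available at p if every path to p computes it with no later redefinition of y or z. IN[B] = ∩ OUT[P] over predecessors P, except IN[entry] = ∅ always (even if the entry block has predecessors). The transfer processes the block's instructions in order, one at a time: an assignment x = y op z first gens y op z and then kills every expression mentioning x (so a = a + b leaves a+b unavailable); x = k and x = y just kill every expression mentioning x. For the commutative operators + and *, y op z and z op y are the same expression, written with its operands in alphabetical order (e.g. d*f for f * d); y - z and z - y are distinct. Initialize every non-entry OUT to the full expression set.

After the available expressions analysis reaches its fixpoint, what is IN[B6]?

Converged values:
  B0:  IN={}  OUT={}
  B1:  IN={}  OUT={}
  B2:  IN={}  OUT={}
  B3:  IN={}  OUT={b-b}
  B4:  IN={b-b}  OUT={b-b}
  B5:  IN={b-b}  OUT={b-b, c+d}
  B6:  IN={b-b, c+d}  OUT={c*c, c+d}
  B7:  IN={}  OUT={a+e}
  B8:  IN={}  OUT={}
  B9:  IN={}  OUT={}

Merge at B6: IN[B6] = OUT[B5] = {b-b, c+d}

Answer: {b-b, c+d}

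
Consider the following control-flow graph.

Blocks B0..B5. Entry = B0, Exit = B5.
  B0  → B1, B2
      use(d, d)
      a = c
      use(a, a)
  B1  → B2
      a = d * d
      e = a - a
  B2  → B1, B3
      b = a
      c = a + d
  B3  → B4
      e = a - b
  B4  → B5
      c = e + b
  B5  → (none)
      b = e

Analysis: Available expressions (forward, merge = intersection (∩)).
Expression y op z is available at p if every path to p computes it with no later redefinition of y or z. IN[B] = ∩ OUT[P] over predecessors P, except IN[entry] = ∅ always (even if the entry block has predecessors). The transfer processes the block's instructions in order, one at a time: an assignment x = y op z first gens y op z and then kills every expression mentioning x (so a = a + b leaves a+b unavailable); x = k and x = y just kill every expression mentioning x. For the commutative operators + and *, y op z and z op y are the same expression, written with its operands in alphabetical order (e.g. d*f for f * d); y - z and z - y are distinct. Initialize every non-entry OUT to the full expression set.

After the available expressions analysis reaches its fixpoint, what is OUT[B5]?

Answer: {a+d}

Derivation:
Fixpoint table:
  B0:  IN={}  OUT={}
  B1:  IN={}  OUT={a-a, d*d}
  B2:  IN={}  OUT={a+d}
  B3:  IN={a+d}  OUT={a+d, a-b}
  B4:  IN={a+d, a-b}  OUT={a+d, a-b, b+e}
  B5:  IN={a+d, a-b, b+e}  OUT={a+d}

Merge at B5: IN[B5] = OUT[B4] = {a+d, a-b, b+e}
Applying B5's transfer function to that IN value gives OUT[B5] (row B5 above).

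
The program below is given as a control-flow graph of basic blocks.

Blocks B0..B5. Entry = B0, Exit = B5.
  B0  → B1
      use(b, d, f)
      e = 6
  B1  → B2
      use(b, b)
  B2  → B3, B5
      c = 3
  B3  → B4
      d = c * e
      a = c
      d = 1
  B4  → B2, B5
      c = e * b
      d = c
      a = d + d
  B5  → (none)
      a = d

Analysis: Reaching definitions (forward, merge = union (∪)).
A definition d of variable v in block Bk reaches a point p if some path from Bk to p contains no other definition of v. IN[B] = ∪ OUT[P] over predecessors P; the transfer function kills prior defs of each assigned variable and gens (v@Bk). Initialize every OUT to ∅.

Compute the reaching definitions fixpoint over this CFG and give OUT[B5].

Answer: {a@B5, c@B2, c@B4, d@B4, e@B0}

Trace:
Per-block solution:
  B0:   IN={}   OUT={e@B0}
  B1:   IN={e@B0}   OUT={e@B0}
  B2:   IN={a@B4, c@B4, d@B4, e@B0}   OUT={a@B4, c@B2, d@B4, e@B0}
  B3:   IN={a@B4, c@B2, d@B4, e@B0}   OUT={a@B3, c@B2, d@B3, e@B0}
  B4:   IN={a@B3, c@B2, d@B3, e@B0}   OUT={a@B4, c@B4, d@B4, e@B0}
  B5:   IN={a@B4, c@B2, c@B4, d@B4, e@B0}   OUT={a@B5, c@B2, c@B4, d@B4, e@B0}

Merge at B5: IN[B5] = OUT[B2] ⊔ OUT[B4] = {a@B4, c@B2, c@B4, d@B4, e@B0}
Applying B5's transfer function to that IN value gives OUT[B5] (row B5 above).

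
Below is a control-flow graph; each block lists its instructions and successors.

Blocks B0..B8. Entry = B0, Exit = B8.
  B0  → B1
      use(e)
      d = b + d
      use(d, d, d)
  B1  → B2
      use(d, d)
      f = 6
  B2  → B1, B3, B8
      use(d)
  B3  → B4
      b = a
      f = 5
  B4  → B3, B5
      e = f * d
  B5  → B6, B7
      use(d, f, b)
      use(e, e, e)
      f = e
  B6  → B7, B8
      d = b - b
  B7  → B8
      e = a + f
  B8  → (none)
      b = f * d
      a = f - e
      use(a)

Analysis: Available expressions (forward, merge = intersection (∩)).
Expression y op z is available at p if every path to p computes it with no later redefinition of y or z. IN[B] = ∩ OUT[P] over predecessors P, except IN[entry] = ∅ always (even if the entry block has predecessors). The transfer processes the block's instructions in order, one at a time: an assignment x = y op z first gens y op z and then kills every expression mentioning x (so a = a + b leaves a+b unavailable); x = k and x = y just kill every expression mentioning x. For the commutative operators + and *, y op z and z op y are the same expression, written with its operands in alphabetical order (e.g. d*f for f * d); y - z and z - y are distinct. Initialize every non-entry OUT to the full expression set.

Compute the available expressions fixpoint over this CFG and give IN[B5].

Per-block solution:
  B0: | IN={} | OUT={}
  B1: | IN={} | OUT={}
  B2: | IN={} | OUT={}
  B3: | IN={} | OUT={}
  B4: | IN={} | OUT={d*f}
  B5: | IN={d*f} | OUT={}
  B6: | IN={} | OUT={b-b}
  B7: | IN={} | OUT={a+f}
  B8: | IN={} | OUT={d*f, f-e}

Merge at B5: IN[B5] = OUT[B4] = {d*f}

Answer: {d*f}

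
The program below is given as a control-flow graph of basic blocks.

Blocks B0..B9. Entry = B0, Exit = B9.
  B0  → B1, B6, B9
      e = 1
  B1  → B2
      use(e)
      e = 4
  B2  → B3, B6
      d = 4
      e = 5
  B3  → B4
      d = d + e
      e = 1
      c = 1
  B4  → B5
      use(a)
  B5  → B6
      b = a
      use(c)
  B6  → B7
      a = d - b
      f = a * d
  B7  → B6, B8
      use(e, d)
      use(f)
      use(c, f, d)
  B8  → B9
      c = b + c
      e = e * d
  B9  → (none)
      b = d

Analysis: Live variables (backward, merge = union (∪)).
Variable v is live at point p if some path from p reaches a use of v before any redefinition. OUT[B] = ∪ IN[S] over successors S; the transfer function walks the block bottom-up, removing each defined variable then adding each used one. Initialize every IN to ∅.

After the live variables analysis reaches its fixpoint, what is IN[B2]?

Answer: {a, b, c}

Trace:
Fixpoint table:
  B0: | IN={a, b, c, d} | OUT={a, b, c, d, e}
  B1: | IN={a, b, c, e} | OUT={a, b, c}
  B2: | IN={a, b, c} | OUT={a, b, c, d, e}
  B3: | IN={a, d, e} | OUT={a, c, d, e}
  B4: | IN={a, c, d, e} | OUT={a, c, d, e}
  B5: | IN={a, c, d, e} | OUT={b, c, d, e}
  B6: | IN={b, c, d, e} | OUT={b, c, d, e, f}
  B7: | IN={b, c, d, e, f} | OUT={b, c, d, e}
  B8: | IN={b, c, d, e} | OUT={d}
  B9: | IN={d} | OUT={}

Merge at B2: OUT[B2] = IN[B3] ⊔ IN[B6] = {a, b, c, d, e}
Applying B2's transfer function to that OUT value gives IN[B2] (row B2 above).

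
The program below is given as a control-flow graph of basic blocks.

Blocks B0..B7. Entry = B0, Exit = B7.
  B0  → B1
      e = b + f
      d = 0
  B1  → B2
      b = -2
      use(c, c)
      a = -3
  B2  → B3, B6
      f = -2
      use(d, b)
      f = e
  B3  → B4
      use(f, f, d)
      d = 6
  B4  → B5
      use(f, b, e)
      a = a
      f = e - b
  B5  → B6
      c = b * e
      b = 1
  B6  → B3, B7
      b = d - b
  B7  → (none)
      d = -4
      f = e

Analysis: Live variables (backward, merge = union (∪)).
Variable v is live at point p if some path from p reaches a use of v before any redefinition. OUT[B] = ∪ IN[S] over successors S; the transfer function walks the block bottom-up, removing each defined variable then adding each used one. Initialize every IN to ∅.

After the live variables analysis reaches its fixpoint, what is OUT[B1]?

Answer: {a, b, d, e}

Working:
Converged values:
  B0:  IN={b, c, f}  OUT={c, d, e}
  B1:  IN={c, d, e}  OUT={a, b, d, e}
  B2:  IN={a, b, d, e}  OUT={a, b, d, e, f}
  B3:  IN={a, b, d, e, f}  OUT={a, b, d, e, f}
  B4:  IN={a, b, d, e, f}  OUT={a, b, d, e, f}
  B5:  IN={a, b, d, e, f}  OUT={a, b, d, e, f}
  B6:  IN={a, b, d, e, f}  OUT={a, b, d, e, f}
  B7:  IN={e}  OUT={}

Merge at B1: OUT[B1] = IN[B2] = {a, b, d, e}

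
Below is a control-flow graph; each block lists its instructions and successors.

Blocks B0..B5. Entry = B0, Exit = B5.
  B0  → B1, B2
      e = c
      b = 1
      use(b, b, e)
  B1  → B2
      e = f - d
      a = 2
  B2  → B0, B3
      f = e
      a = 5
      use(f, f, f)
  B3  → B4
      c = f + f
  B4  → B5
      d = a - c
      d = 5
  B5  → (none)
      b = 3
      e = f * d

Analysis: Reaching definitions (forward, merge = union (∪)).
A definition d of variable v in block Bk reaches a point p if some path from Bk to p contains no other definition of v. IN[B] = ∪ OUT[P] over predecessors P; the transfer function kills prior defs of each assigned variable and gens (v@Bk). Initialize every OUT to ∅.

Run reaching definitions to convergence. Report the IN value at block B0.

Answer: {a@B2, b@B0, e@B0, e@B1, f@B2}

Derivation:
Per-block solution:
  B0:   IN={a@B2, b@B0, e@B0, e@B1, f@B2}   OUT={a@B2, b@B0, e@B0, f@B2}
  B1:   IN={a@B2, b@B0, e@B0, f@B2}   OUT={a@B1, b@B0, e@B1, f@B2}
  B2:   IN={a@B1, a@B2, b@B0, e@B0, e@B1, f@B2}   OUT={a@B2, b@B0, e@B0, e@B1, f@B2}
  B3:   IN={a@B2, b@B0, e@B0, e@B1, f@B2}   OUT={a@B2, b@B0, c@B3, e@B0, e@B1, f@B2}
  B4:   IN={a@B2, b@B0, c@B3, e@B0, e@B1, f@B2}   OUT={a@B2, b@B0, c@B3, d@B4, e@B0, e@B1, f@B2}
  B5:   IN={a@B2, b@B0, c@B3, d@B4, e@B0, e@B1, f@B2}   OUT={a@B2, b@B5, c@B3, d@B4, e@B5, f@B2}

Merge at B0 (entry node, so the boundary value {} is joined with the incoming edge(s)): IN[B0] = {} ⊔ OUT[B2] = {a@B2, b@B0, e@B0, e@B1, f@B2}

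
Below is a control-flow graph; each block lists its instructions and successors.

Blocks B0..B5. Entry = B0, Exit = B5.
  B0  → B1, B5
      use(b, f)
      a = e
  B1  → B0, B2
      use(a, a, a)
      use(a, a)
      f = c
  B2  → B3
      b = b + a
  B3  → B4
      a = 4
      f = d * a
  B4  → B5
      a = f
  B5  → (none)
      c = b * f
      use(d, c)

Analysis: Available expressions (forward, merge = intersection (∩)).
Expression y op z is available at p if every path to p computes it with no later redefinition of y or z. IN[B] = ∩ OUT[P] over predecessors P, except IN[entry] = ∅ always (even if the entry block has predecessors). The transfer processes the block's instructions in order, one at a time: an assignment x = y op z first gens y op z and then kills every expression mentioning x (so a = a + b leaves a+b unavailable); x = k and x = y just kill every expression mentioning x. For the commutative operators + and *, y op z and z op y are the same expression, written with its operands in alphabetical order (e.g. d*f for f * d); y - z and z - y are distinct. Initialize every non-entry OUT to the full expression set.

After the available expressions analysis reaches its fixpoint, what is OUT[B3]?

Fixpoint table:
  B0:  IN={}  OUT={}
  B1:  IN={}  OUT={}
  B2:  IN={}  OUT={}
  B3:  IN={}  OUT={a*d}
  B4:  IN={a*d}  OUT={}
  B5:  IN={}  OUT={b*f}

Merge at B3: IN[B3] = OUT[B2] = {}
Applying B3's transfer function to that IN value gives OUT[B3] (row B3 above).

Answer: {a*d}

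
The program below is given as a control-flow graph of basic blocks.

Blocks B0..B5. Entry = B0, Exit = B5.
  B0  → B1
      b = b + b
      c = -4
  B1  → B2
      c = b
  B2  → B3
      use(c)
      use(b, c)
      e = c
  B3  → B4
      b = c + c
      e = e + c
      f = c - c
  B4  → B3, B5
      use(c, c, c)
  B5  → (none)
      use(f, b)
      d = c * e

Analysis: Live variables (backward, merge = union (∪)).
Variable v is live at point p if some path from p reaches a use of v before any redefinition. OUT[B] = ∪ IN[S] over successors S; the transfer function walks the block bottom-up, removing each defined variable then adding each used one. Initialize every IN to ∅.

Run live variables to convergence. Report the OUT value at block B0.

Answer: {b}

Derivation:
Fixpoint table:
  B0: | IN={b} | OUT={b}
  B1: | IN={b} | OUT={b, c}
  B2: | IN={b, c} | OUT={c, e}
  B3: | IN={c, e} | OUT={b, c, e, f}
  B4: | IN={b, c, e, f} | OUT={b, c, e, f}
  B5: | IN={b, c, e, f} | OUT={}

Merge at B0: OUT[B0] = IN[B1] = {b}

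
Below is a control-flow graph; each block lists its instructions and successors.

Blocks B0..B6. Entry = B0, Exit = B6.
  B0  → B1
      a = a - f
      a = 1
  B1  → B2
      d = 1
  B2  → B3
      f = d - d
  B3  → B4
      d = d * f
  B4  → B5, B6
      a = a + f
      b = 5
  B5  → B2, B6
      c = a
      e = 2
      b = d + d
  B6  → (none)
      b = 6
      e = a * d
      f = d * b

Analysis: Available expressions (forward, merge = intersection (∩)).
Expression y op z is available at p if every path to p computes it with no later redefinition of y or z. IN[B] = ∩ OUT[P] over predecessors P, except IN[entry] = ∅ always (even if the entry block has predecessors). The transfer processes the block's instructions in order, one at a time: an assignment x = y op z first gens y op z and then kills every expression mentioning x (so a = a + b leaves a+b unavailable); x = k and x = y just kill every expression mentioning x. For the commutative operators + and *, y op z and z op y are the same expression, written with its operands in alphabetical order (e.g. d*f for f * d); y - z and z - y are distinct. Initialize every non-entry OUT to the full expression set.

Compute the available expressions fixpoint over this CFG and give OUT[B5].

Answer: {d+d}

Trace:
Per-block solution:
  B0:  IN={}  OUT={}
  B1:  IN={}  OUT={}
  B2:  IN={}  OUT={d-d}
  B3:  IN={d-d}  OUT={}
  B4:  IN={}  OUT={}
  B5:  IN={}  OUT={d+d}
  B6:  IN={}  OUT={a*d, b*d}

Merge at B5: IN[B5] = OUT[B4] = {}
Applying B5's transfer function to that IN value gives OUT[B5] (row B5 above).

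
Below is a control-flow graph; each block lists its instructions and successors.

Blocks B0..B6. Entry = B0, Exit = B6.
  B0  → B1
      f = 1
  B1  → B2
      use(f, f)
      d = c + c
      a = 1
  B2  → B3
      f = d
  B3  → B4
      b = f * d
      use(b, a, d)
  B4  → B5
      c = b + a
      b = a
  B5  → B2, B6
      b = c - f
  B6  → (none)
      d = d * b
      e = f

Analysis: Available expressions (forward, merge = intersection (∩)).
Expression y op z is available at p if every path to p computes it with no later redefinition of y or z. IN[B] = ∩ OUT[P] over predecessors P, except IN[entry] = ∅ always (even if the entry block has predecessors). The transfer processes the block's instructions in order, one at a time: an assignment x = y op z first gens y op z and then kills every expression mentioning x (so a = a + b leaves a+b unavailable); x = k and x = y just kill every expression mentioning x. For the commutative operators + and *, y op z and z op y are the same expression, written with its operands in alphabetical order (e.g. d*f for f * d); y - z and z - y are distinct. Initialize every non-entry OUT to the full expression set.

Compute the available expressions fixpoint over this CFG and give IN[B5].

Answer: {d*f}

Working:
Per-block solution:
  B0: | IN={} | OUT={}
  B1: | IN={} | OUT={c+c}
  B2: | IN={} | OUT={}
  B3: | IN={} | OUT={d*f}
  B4: | IN={d*f} | OUT={d*f}
  B5: | IN={d*f} | OUT={c-f, d*f}
  B6: | IN={c-f, d*f} | OUT={c-f}

Merge at B5: IN[B5] = OUT[B4] = {d*f}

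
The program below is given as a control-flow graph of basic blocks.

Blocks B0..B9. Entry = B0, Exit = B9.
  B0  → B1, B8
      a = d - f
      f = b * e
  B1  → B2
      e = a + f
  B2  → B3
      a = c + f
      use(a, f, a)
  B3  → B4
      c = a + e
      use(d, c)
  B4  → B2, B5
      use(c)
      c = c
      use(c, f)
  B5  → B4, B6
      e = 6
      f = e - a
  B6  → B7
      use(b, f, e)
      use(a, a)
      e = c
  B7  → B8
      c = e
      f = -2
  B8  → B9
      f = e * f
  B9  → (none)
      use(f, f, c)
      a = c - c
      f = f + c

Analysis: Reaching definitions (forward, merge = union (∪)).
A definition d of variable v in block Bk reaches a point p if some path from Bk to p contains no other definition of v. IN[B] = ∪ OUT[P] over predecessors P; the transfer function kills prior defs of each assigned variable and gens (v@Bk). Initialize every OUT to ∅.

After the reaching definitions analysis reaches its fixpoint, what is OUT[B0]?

Per-block solution:
  B0: | IN={} | OUT={a@B0, f@B0}
  B1: | IN={a@B0, f@B0} | OUT={a@B0, e@B1, f@B0}
  B2: | IN={a@B0, a@B2, c@B4, e@B1, e@B5, f@B0, f@B5} | OUT={a@B2, c@B4, e@B1, e@B5, f@B0, f@B5}
  B3: | IN={a@B2, c@B4, e@B1, e@B5, f@B0, f@B5} | OUT={a@B2, c@B3, e@B1, e@B5, f@B0, f@B5}
  B4: | IN={a@B2, c@B3, c@B4, e@B1, e@B5, f@B0, f@B5} | OUT={a@B2, c@B4, e@B1, e@B5, f@B0, f@B5}
  B5: | IN={a@B2, c@B4, e@B1, e@B5, f@B0, f@B5} | OUT={a@B2, c@B4, e@B5, f@B5}
  B6: | IN={a@B2, c@B4, e@B5, f@B5} | OUT={a@B2, c@B4, e@B6, f@B5}
  B7: | IN={a@B2, c@B4, e@B6, f@B5} | OUT={a@B2, c@B7, e@B6, f@B7}
  B8: | IN={a@B0, a@B2, c@B7, e@B6, f@B0, f@B7} | OUT={a@B0, a@B2, c@B7, e@B6, f@B8}
  B9: | IN={a@B0, a@B2, c@B7, e@B6, f@B8} | OUT={a@B9, c@B7, e@B6, f@B9}

B0 is the boundary node: IN[B0] = {}
Applying B0's transfer function to that IN value gives OUT[B0] (row B0 above).

Answer: {a@B0, f@B0}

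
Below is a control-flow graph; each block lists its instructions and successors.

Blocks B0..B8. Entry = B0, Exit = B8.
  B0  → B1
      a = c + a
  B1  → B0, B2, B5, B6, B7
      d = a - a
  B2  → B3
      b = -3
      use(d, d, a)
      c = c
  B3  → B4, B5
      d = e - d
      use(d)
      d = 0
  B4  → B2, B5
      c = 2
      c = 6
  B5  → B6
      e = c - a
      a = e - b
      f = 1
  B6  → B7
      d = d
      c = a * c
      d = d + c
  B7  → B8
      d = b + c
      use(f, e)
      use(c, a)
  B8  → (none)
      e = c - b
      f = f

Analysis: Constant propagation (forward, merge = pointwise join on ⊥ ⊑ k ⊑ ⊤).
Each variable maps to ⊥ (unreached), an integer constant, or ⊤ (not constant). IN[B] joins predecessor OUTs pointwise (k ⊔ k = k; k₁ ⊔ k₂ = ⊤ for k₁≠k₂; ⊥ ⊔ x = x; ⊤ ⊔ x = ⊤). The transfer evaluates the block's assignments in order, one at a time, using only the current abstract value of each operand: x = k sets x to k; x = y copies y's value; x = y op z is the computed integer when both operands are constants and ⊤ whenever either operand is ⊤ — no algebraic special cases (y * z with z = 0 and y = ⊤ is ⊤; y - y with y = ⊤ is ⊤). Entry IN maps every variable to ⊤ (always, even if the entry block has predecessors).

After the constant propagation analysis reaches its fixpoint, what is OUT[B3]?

Per-block solution:
  B0:   IN=(all ⊤)   OUT=(all ⊤)
  B1:   IN=(all ⊤)   OUT=(all ⊤)
  B2:   IN=(all ⊤)   OUT={b:-3; rest ⊤}
  B3:   IN={b:-3; rest ⊤}   OUT={b:-3, d:0; rest ⊤}
  B4:   IN={b:-3, d:0; rest ⊤}   OUT={b:-3, c:6, d:0; rest ⊤}
  B5:   IN=(all ⊤)   OUT={f:1; rest ⊤}
  B6:   IN=(all ⊤)   OUT=(all ⊤)
  B7:   IN=(all ⊤)   OUT=(all ⊤)
  B8:   IN=(all ⊤)   OUT=(all ⊤)

Merge at B3: IN[B3] = OUT[B2] = {a: ⊤, b: -3, c: ⊤, d: ⊤, e: ⊤, f: ⊤}
Applying B3's transfer function to that IN value gives OUT[B3] (row B3 above).

Answer: {a: ⊤, b: -3, c: ⊤, d: 0, e: ⊤, f: ⊤}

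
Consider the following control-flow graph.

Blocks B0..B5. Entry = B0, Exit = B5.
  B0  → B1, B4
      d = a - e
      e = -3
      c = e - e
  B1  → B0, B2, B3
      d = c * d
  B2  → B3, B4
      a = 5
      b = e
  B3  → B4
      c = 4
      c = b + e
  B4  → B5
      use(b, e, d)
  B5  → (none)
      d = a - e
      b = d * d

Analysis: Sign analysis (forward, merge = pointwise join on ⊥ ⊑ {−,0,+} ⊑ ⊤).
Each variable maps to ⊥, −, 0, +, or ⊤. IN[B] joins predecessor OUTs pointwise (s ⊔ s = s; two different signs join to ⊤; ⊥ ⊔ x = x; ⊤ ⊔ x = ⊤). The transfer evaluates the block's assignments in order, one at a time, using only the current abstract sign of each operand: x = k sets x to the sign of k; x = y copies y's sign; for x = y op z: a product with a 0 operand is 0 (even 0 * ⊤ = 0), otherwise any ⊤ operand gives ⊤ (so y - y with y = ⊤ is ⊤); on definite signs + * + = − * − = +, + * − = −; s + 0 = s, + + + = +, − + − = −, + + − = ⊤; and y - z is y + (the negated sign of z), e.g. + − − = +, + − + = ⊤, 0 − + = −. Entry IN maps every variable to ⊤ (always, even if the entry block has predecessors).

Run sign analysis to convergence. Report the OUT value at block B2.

Answer: {a: +, b: -, c: ⊤, d: ⊤, e: -, f: ⊤}

Trace:
Per-block solution:
  B0:   IN=(all ⊤)   OUT={e:-; rest ⊤}
  B1:   IN={e:-; rest ⊤}   OUT={e:-; rest ⊤}
  B2:   IN={e:-; rest ⊤}   OUT={a:+, b:-, e:-; rest ⊤}
  B3:   IN={e:-; rest ⊤}   OUT={e:-; rest ⊤}
  B4:   IN={e:-; rest ⊤}   OUT={e:-; rest ⊤}
  B5:   IN={e:-; rest ⊤}   OUT={e:-; rest ⊤}

Merge at B2: IN[B2] = OUT[B1] = {a: ⊤, b: ⊤, c: ⊤, d: ⊤, e: -, f: ⊤}
Applying B2's transfer function to that IN value gives OUT[B2] (row B2 above).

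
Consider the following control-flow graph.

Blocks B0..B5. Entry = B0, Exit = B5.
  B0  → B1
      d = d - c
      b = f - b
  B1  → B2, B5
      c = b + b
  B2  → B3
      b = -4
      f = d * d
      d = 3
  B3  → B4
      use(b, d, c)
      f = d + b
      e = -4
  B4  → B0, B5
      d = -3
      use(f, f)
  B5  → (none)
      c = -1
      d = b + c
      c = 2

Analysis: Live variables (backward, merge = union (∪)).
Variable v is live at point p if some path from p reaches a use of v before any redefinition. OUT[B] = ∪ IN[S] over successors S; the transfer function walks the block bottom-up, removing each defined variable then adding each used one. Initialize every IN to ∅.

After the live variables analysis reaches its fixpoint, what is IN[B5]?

Answer: {b}

Derivation:
Converged values:
  B0:   IN={b, c, d, f}   OUT={b, d}
  B1:   IN={b, d}   OUT={b, c, d}
  B2:   IN={c, d}   OUT={b, c, d}
  B3:   IN={b, c, d}   OUT={b, c, f}
  B4:   IN={b, c, f}   OUT={b, c, d, f}
  B5:   IN={b}   OUT={}

B5 is the boundary node: OUT[B5] = {}
Applying B5's transfer function to that OUT value gives IN[B5] (row B5 above).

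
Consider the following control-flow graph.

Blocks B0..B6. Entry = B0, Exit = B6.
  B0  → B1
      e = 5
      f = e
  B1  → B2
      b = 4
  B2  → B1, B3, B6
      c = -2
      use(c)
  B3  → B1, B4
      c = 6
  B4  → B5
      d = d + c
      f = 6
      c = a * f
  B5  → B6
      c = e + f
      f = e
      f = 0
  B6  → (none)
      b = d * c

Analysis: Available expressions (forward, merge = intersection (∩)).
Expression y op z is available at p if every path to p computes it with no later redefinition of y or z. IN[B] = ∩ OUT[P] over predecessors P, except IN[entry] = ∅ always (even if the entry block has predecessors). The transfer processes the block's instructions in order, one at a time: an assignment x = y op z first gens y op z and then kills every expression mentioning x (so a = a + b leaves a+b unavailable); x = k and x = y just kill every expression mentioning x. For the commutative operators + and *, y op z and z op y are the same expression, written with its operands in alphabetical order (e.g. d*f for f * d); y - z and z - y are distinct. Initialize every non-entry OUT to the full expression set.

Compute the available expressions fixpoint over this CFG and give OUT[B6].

Answer: {c*d}

Working:
Converged values:
  B0:  IN={}  OUT={}
  B1:  IN={}  OUT={}
  B2:  IN={}  OUT={}
  B3:  IN={}  OUT={}
  B4:  IN={}  OUT={a*f}
  B5:  IN={a*f}  OUT={}
  B6:  IN={}  OUT={c*d}

Merge at B6: IN[B6] = OUT[B2] ∩ OUT[B5] = {}
Applying B6's transfer function to that IN value gives OUT[B6] (row B6 above).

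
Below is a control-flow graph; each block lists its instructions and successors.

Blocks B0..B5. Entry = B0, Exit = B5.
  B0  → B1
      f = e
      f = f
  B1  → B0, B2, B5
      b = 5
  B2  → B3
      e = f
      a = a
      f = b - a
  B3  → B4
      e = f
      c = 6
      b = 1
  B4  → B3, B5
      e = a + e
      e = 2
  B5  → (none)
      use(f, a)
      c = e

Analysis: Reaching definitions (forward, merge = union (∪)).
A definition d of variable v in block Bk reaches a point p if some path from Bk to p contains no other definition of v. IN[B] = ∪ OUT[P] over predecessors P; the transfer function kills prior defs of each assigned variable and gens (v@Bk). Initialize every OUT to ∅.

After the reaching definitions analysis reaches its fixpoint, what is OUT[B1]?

Answer: {b@B1, f@B0}

Trace:
Converged values:
  B0:   IN={b@B1, f@B0}   OUT={b@B1, f@B0}
  B1:   IN={b@B1, f@B0}   OUT={b@B1, f@B0}
  B2:   IN={b@B1, f@B0}   OUT={a@B2, b@B1, e@B2, f@B2}
  B3:   IN={a@B2, b@B1, b@B3, c@B3, e@B2, e@B4, f@B2}   OUT={a@B2, b@B3, c@B3, e@B3, f@B2}
  B4:   IN={a@B2, b@B3, c@B3, e@B3, f@B2}   OUT={a@B2, b@B3, c@B3, e@B4, f@B2}
  B5:   IN={a@B2, b@B1, b@B3, c@B3, e@B4, f@B0, f@B2}   OUT={a@B2, b@B1, b@B3, c@B5, e@B4, f@B0, f@B2}

Merge at B1: IN[B1] = OUT[B0] = {b@B1, f@B0}
Applying B1's transfer function to that IN value gives OUT[B1] (row B1 above).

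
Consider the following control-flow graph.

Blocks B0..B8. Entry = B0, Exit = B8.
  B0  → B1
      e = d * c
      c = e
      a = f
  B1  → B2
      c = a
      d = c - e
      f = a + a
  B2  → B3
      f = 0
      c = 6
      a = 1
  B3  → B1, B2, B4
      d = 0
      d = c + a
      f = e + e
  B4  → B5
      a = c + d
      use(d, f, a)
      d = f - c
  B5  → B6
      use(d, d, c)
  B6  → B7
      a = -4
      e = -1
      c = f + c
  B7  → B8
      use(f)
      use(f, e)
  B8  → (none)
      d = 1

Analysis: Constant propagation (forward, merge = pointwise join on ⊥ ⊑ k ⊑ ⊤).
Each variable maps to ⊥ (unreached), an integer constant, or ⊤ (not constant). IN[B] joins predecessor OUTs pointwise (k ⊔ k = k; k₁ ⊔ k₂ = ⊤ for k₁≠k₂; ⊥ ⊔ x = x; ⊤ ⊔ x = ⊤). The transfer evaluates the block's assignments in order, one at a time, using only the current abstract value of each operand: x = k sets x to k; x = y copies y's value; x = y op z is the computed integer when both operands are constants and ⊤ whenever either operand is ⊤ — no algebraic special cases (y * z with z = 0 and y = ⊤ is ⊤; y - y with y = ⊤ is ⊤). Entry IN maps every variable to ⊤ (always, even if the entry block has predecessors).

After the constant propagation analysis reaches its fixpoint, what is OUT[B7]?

Converged values:
  B0: | IN=(all ⊤) | OUT=(all ⊤)
  B1: | IN=(all ⊤) | OUT=(all ⊤)
  B2: | IN=(all ⊤) | OUT={a:1, c:6, f:0; rest ⊤}
  B3: | IN={a:1, c:6, f:0; rest ⊤} | OUT={a:1, c:6, d:7; rest ⊤}
  B4: | IN={a:1, c:6, d:7; rest ⊤} | OUT={a:13, c:6; rest ⊤}
  B5: | IN={a:13, c:6; rest ⊤} | OUT={a:13, c:6; rest ⊤}
  B6: | IN={a:13, c:6; rest ⊤} | OUT={a:-4, e:-1; rest ⊤}
  B7: | IN={a:-4, e:-1; rest ⊤} | OUT={a:-4, e:-1; rest ⊤}
  B8: | IN={a:-4, e:-1; rest ⊤} | OUT={a:-4, d:1, e:-1; rest ⊤}

Merge at B7: IN[B7] = OUT[B6] = {a: -4, b: ⊤, c: ⊤, d: ⊤, e: -1, f: ⊤}
Applying B7's transfer function to that IN value gives OUT[B7] (row B7 above).

Answer: {a: -4, b: ⊤, c: ⊤, d: ⊤, e: -1, f: ⊤}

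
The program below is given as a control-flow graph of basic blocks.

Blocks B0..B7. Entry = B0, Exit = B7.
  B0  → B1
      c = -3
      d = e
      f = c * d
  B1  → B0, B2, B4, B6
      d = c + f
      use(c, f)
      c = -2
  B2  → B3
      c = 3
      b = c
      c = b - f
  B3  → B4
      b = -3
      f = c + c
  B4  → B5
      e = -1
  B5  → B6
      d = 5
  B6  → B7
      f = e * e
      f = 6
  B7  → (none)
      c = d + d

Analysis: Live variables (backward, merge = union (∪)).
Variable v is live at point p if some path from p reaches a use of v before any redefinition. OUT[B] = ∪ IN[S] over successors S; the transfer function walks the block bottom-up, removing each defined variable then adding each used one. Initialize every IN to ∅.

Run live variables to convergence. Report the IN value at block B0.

Converged values:
  B0: | IN={e} | OUT={c, e, f}
  B1: | IN={c, e, f} | OUT={d, e, f}
  B2: | IN={f} | OUT={c}
  B3: | IN={c} | OUT={}
  B4: | IN={} | OUT={e}
  B5: | IN={e} | OUT={d, e}
  B6: | IN={d, e} | OUT={d}
  B7: | IN={d} | OUT={}

Merge at B0: OUT[B0] = IN[B1] = {c, e, f}
Applying B0's transfer function to that OUT value gives IN[B0] (row B0 above).

Answer: {e}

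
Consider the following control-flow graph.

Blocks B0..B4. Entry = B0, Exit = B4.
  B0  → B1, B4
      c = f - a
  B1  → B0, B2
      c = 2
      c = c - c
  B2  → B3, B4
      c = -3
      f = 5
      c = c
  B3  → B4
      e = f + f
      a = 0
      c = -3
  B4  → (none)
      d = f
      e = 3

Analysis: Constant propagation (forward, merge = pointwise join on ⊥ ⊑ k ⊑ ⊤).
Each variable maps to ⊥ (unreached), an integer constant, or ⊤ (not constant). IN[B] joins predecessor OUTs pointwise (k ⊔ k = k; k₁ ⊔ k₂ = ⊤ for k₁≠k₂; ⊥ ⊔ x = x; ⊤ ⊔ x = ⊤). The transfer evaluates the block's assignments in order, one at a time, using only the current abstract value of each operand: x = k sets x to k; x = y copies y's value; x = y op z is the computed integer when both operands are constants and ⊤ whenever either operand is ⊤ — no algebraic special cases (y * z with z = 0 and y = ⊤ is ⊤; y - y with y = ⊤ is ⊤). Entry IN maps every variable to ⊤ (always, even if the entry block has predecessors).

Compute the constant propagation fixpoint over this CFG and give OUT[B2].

Answer: {a: ⊤, b: ⊤, c: -3, d: ⊤, e: ⊤, f: 5}

Trace:
Per-block solution:
  B0:  IN=(all ⊤)  OUT=(all ⊤)
  B1:  IN=(all ⊤)  OUT={c:0; rest ⊤}
  B2:  IN={c:0; rest ⊤}  OUT={c:-3, f:5; rest ⊤}
  B3:  IN={c:-3, f:5; rest ⊤}  OUT={a:0, c:-3, e:10, f:5; rest ⊤}
  B4:  IN=(all ⊤)  OUT={e:3; rest ⊤}

Merge at B2: IN[B2] = OUT[B1] = {a: ⊤, b: ⊤, c: 0, d: ⊤, e: ⊤, f: ⊤}
Applying B2's transfer function to that IN value gives OUT[B2] (row B2 above).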